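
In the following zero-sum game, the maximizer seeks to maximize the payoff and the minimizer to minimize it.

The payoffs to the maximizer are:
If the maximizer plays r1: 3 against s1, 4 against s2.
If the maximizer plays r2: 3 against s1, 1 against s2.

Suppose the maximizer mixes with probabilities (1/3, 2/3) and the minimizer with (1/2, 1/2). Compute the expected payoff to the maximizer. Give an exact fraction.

5/2

Against (1/2, 1/2), each row's expected payoff is r1: 7/2; r2: 2.
Taking the (1/3, 2/3)-weighted average: (1/3)·(7/2) + (2/3)·(2) = 5/2.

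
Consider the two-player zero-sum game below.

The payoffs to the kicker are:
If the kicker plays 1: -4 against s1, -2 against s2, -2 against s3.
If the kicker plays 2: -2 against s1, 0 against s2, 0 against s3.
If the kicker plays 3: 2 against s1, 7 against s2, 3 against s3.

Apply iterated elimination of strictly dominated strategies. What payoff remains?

Row 1 is strictly dominated by row 2 (-2>-4, 0>-2, 0>-2); eliminate 1.
Column s2 is strictly dominated by s1 for the goalkeeper (-2<0, 2<7); eliminate s2.
Row 2 is strictly dominated by row 3 (2>-2, 3>0); eliminate 2.
Column s3 is strictly dominated by s1 for the goalkeeper (2<3); eliminate s3.
Only (3, s1) remains, with payoff 2.

2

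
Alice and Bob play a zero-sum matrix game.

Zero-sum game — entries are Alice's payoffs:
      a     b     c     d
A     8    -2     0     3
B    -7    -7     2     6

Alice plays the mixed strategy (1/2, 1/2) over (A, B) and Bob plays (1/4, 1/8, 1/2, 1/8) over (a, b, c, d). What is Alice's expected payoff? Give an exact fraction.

Against (1/4, 1/8, 1/2, 1/8), each row's expected payoff is A: 17/8; B: -7/8.
Taking the (1/2, 1/2)-weighted average: (1/2)·(17/8) + (1/2)·(-7/8) = 5/8.

5/8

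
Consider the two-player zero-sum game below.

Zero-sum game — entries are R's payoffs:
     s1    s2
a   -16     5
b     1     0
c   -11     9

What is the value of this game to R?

Row a is strictly dominated by row c, so R never plays it.
The remaining 2×2 game on (b, c) × (s1, s2) has no saddle point. Let R play b with probability p; indifference gives p − 11(1−p) = 9(1−p), so p = 20/21.
Similarly C's optimal q on s1 is 3/7, and the value is 1·(3/7) + (0)·(4/7) = 3/7.

3/7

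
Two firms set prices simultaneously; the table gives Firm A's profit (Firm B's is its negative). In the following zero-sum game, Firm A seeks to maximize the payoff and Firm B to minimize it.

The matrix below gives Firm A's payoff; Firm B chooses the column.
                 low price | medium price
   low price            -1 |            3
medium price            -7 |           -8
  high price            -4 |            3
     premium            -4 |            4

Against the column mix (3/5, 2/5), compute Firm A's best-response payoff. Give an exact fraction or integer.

low price: (-1)·(3/5) + (3)·(2/5) = 3/5.
medium price: (-7)·(3/5) + (-8)·(2/5) = -37/5.
high price: (-4)·(3/5) + (3)·(2/5) = -6/5.
premium: (-4)·(3/5) + (4)·(2/5) = -4/5.
The best pure response is low price with expected payoff 3/5.

3/5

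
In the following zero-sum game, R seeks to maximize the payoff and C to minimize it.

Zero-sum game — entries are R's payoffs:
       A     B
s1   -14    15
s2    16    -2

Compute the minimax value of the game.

Row minima are -14 and -2, so R's maximin is -2; column maxima are 16 and 15, so C's minimax is 15. These differ, so the equilibrium is in mixed strategies.
Let R play s1 with probability p. C is indifferent when −14p + 16(1−p) = 15p − 2(1−p), giving p = 18/47.
Let C play A with probability q. R is indifferent when −14q + 15(1−q) = 16q − 2(1−q), giving q = 17/47.
The value is -14·(17/47) + (15)·(30/47) = 212/47.

212/47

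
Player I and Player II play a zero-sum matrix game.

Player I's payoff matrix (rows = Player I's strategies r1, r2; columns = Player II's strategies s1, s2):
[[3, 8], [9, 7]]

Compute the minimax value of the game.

51/7

Row minima are 3 and 7, so Player I's maximin is 7; column maxima are 9 and 8, so Player II's minimax is 8. These differ, so the equilibrium is in mixed strategies.
Let Player I play r1 with probability p. Player II is indifferent when 3p + 9(1−p) = 8p + 7(1−p), giving p = 2/7.
Let Player II play s1 with probability q. Player I is indifferent when 3q + 8(1−q) = 9q + 7(1−q), giving q = 1/7.
The value is 3·(1/7) + (8)·(6/7) = 51/7.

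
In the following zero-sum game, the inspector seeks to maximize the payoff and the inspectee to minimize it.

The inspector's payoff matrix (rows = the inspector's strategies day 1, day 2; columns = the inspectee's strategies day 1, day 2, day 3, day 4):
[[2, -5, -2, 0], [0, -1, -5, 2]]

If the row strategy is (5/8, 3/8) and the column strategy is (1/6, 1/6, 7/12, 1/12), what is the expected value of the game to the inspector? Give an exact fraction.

-205/96

Against (1/6, 1/6, 7/12, 1/12), each row's expected payoff is day 1: -5/3; day 2: -35/12.
Taking the (5/8, 3/8)-weighted average: (5/8)·(-5/3) + (3/8)·(-35/12) = -205/96.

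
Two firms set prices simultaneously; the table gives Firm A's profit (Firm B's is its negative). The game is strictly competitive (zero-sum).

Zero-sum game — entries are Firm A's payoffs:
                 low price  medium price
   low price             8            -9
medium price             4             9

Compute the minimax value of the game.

54/11

Row minima are -9 and 4, so Firm A's maximin is 4; column maxima are 8 and 9, so Firm B's minimax is 8. These differ, so the equilibrium is in mixed strategies.
Let Firm A play low price with probability p. Firm B is indifferent when 8p + 4(1−p) = −9p + 9(1−p), giving p = 5/22.
Let Firm B play low price with probability q. Firm A is indifferent when 8q − 9(1−q) = 4q + 9(1−q), giving q = 9/11.
The value is 8·(9/11) + (-9)·(2/11) = 54/11.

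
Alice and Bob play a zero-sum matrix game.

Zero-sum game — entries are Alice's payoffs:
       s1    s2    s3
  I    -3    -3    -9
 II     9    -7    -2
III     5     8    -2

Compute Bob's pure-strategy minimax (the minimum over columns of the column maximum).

-2

The worst case (largest entry) in each column is s1: 9, s2: 8, s3: -2.
The best (smallest) of these is -2.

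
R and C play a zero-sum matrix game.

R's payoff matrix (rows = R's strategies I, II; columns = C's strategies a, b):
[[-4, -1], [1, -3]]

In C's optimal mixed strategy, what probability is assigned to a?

2/7

Row minima are -4 and -3, so R's maximin is -3; column maxima are 1 and -1, so C's minimax is -1. These differ, so the equilibrium is in mixed strategies.
Let C play a with probability q. R is indifferent when −4q − (1−q) = q − 3(1−q), giving q = 2/7.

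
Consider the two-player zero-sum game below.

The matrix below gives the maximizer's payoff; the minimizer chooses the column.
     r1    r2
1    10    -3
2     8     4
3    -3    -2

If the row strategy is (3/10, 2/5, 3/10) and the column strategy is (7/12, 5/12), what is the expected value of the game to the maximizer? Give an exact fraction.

47/15

Against (7/12, 5/12), each row's expected payoff is 1: 55/12; 2: 19/3; 3: -31/12.
Taking the (3/10, 2/5, 3/10)-weighted average: (3/10)·(55/12) + (2/5)·(19/3) + (3/10)·(-31/12) = 47/15.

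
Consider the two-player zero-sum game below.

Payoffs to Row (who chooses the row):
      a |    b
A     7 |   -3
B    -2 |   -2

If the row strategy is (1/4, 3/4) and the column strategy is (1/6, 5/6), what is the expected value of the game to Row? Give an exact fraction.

-11/6

Against (1/6, 5/6), each row's expected payoff is A: -4/3; B: -2.
Taking the (1/4, 3/4)-weighted average: (1/4)·(-4/3) + (3/4)·(-2) = -11/6.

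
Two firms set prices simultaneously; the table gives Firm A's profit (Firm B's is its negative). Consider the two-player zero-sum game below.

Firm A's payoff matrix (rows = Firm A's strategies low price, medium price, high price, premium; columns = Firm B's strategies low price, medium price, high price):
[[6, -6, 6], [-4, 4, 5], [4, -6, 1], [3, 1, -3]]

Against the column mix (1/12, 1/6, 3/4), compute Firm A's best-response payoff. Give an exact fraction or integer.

low price: (6)·(1/12) + (-6)·(1/6) + (6)·(3/4) = 4.
medium price: (-4)·(1/12) + (4)·(1/6) + (5)·(3/4) = 49/12.
high price: (4)·(1/12) + (-6)·(1/6) + (1)·(3/4) = 1/12.
premium: (3)·(1/12) + (1)·(1/6) + (-3)·(3/4) = -11/6.
The best pure response is medium price with expected payoff 49/12.

49/12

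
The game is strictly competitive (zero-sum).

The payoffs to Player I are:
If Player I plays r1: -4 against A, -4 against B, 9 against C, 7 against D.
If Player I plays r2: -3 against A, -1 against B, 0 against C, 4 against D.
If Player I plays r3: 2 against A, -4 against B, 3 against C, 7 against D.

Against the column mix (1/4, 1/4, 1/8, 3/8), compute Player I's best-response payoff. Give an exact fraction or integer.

r1: (-4)·(1/4) + (-4)·(1/4) + (9)·(1/8) + (7)·(3/8) = 7/4.
r2: (-3)·(1/4) + (-1)·(1/4) + (0)·(1/8) + (4)·(3/8) = 1/2.
r3: (2)·(1/4) + (-4)·(1/4) + (3)·(1/8) + (7)·(3/8) = 5/2.
The best pure response is r3 with expected payoff 5/2.

5/2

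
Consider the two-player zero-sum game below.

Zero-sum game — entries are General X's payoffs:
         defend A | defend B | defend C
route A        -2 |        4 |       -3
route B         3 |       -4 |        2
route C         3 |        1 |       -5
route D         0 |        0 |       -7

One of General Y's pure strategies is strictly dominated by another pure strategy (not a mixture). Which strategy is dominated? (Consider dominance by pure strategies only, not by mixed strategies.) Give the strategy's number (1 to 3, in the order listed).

1

General Y prefers columns that give General X less. Compare defend A with defend C: -3 < -2, 2 < 3, -5 < 3, -7 < 0.
So defend C strictly dominates defend A for General Y; defend A is strictly dominated.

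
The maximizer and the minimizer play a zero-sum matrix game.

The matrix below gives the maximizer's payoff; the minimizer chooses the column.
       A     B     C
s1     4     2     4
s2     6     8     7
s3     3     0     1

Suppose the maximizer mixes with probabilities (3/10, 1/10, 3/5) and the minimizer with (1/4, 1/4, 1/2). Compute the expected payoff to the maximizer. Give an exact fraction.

5/2

Against (1/4, 1/4, 1/2), each row's expected payoff is s1: 7/2; s2: 7; s3: 5/4.
Taking the (3/10, 1/10, 3/5)-weighted average: (3/10)·(7/2) + (1/10)·(7) + (3/5)·(5/4) = 5/2.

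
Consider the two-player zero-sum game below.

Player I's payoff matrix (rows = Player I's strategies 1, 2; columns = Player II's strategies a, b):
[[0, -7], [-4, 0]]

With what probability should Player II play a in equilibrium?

Row minima are -7 and -4, so Player I's maximin is -4; column maxima are 0 and 0, so Player II's minimax is 0. These differ, so the equilibrium is in mixed strategies.
Let Player II play a with probability q. Player I is indifferent when −7(1−q) = −4q, giving q = 7/11.

7/11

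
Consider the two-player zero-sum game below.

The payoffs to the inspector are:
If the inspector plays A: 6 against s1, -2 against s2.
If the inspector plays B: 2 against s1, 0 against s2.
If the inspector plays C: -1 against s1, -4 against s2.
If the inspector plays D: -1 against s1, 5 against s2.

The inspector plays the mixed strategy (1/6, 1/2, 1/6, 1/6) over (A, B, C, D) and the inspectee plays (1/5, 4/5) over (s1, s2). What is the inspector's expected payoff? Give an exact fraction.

1/5

Against (1/5, 4/5), each row's expected payoff is A: -2/5; B: 2/5; C: -17/5; D: 19/5.
Taking the (1/6, 1/2, 1/6, 1/6)-weighted average: (1/6)·(-2/5) + (1/2)·(2/5) + (1/6)·(-17/5) + (1/6)·(19/5) = 1/5.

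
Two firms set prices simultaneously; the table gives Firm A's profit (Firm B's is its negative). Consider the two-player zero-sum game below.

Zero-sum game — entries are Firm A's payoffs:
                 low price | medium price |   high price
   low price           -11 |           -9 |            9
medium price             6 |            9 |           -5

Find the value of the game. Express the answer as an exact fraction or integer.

-1/31

Column medium price is strictly dominated by low price for Firm B (it gives Firm A more in every row).
The remaining 2×2 game on (low price, medium price) × (low price, high price) has no saddle point. Let Firm A play low price with probability p; indifference gives −11p + 6(1−p) = 9p − 5(1−p), so p = 11/31.
Similarly Firm B's optimal q on low price is 14/31, and the value is -11·(14/31) + (9)·(17/31) = -1/31.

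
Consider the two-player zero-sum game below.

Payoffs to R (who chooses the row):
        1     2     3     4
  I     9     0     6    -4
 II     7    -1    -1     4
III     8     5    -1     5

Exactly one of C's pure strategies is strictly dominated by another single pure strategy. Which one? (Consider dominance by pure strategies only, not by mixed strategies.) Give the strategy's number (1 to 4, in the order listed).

1

C prefers columns that give R less. Compare 1 with 2: 0 < 9, -1 < 7, 5 < 8.
So 2 strictly dominates 1 for C; 1 is strictly dominated.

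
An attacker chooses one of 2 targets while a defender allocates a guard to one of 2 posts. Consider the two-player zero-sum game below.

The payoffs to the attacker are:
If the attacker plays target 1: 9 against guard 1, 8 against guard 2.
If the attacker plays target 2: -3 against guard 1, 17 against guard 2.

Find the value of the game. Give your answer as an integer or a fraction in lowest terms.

59/7

Row minima are 8 and -3, so the attacker's maximin is 8; column maxima are 9 and 17, so the defender's minimax is 9. These differ, so the equilibrium is in mixed strategies.
Let the attacker play target 1 with probability p. The defender is indifferent when 9p − 3(1−p) = 8p + 17(1−p), giving p = 20/21.
Let the defender play guard 1 with probability q. The attacker is indifferent when 9q + 8(1−q) = −3q + 17(1−q), giving q = 3/7.
The value is 9·(3/7) + (8)·(4/7) = 59/7.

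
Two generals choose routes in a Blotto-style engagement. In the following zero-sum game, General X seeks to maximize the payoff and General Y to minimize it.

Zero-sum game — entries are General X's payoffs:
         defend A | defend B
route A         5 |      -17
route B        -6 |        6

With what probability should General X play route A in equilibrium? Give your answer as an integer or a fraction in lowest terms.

6/17

Row minima are -17 and -6, so General X's maximin is -6; column maxima are 5 and 6, so General Y's minimax is 5. These differ, so the equilibrium is in mixed strategies.
Let General X play route A with probability p. General Y is indifferent when 5p − 6(1−p) = −17p + 6(1−p), giving p = 6/17.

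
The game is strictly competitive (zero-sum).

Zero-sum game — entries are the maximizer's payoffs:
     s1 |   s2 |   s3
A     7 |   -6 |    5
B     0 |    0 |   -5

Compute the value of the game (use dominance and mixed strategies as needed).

-15/8

Column s1 is strictly dominated by s3 for the minimizer (it gives the maximizer more in every row).
The remaining 2×2 game on (A, B) × (s2, s3) has no saddle point. Let the maximizer play A with probability p; indifference gives −6p = 5p − 5(1−p), so p = 5/16.
Similarly the minimizer's optimal q on s2 is 5/8, and the value is -6·(5/8) + (5)·(3/8) = -15/8.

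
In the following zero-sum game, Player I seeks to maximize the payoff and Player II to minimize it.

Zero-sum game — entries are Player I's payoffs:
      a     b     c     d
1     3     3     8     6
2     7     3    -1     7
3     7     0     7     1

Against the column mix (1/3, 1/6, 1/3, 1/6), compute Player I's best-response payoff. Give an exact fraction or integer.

31/6

1: (3)·(1/3) + (3)·(1/6) + (8)·(1/3) + (6)·(1/6) = 31/6.
2: (7)·(1/3) + (3)·(1/6) + (-1)·(1/3) + (7)·(1/6) = 11/3.
3: (7)·(1/3) + (0)·(1/6) + (7)·(1/3) + (1)·(1/6) = 29/6.
The best pure response is 1 with expected payoff 31/6.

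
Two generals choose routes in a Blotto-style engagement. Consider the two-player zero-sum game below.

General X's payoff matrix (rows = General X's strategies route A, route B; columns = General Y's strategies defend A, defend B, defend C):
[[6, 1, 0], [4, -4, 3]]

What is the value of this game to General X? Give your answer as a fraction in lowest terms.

Column defend A is strictly dominated by defend C for General Y (it gives General X more in every row).
The remaining 2×2 game on (route A, route B) × (defend B, defend C) has no saddle point. Let General X play route A with probability p; indifference gives p − 4(1−p) = 3(1−p), so p = 7/8.
Similarly General Y's optimal q on defend B is 3/8, and the value is 1·(3/8) + (0)·(5/8) = 3/8.

3/8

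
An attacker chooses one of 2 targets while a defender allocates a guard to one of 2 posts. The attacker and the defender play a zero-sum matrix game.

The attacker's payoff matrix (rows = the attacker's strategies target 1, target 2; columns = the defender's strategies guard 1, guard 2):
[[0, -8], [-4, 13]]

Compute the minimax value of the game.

Row minima are -8 and -4, so the attacker's maximin is -4; column maxima are 0 and 13, so the defender's minimax is 0. These differ, so the equilibrium is in mixed strategies.
Let the attacker play target 1 with probability p. The defender is indifferent when −4(1−p) = −8p + 13(1−p), giving p = 17/25.
Let the defender play guard 1 with probability q. The attacker is indifferent when −8(1−q) = −4q + 13(1−q), giving q = 21/25.
The value is 0·(21/25) + (-8)·(4/25) = -32/25.

-32/25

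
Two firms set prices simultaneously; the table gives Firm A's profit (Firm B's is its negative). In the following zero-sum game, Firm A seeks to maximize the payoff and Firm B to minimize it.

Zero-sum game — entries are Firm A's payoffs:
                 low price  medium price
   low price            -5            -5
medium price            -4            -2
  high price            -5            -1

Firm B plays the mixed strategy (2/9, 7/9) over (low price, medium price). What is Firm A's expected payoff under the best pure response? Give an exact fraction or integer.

-17/9

low price: (-5)·(2/9) + (-5)·(7/9) = -5.
medium price: (-4)·(2/9) + (-2)·(7/9) = -22/9.
high price: (-5)·(2/9) + (-1)·(7/9) = -17/9.
The best pure response is high price with expected payoff -17/9.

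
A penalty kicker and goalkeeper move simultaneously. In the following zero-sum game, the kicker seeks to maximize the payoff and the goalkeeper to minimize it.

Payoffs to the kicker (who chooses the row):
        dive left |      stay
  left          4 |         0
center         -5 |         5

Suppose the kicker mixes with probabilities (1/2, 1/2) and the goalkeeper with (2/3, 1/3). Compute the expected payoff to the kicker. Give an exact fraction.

Against (2/3, 1/3), each row's expected payoff is left: 8/3; center: -5/3.
Taking the (1/2, 1/2)-weighted average: (1/2)·(8/3) + (1/2)·(-5/3) = 1/2.

1/2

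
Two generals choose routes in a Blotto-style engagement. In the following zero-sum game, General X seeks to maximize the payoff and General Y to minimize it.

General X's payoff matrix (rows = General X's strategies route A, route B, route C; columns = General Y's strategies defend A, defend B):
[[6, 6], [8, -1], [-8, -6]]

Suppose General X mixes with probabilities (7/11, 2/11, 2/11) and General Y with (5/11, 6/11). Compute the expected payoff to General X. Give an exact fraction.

Against (5/11, 6/11), each row's expected payoff is route A: 6; route B: 34/11; route C: -76/11.
Taking the (7/11, 2/11, 2/11)-weighted average: (7/11)·(6) + (2/11)·(34/11) + (2/11)·(-76/11) = 378/121.

378/121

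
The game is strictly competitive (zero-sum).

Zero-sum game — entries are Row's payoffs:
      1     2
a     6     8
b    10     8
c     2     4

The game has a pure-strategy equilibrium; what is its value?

8

Row minima: 6, 8, 2 → Row's maximin is 8.
Column maxima: 10, 8 → Column's minimax is 8.
They coincide at (b, 2), so the value is 8.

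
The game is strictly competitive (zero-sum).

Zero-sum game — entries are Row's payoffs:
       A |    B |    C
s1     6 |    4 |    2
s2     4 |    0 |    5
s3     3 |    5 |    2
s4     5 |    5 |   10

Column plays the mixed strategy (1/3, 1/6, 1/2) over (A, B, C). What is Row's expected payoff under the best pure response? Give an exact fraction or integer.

s1: (6)·(1/3) + (4)·(1/6) + (2)·(1/2) = 11/3.
s2: (4)·(1/3) + (0)·(1/6) + (5)·(1/2) = 23/6.
s3: (3)·(1/3) + (5)·(1/6) + (2)·(1/2) = 17/6.
s4: (5)·(1/3) + (5)·(1/6) + (10)·(1/2) = 15/2.
The best pure response is s4 with expected payoff 15/2.

15/2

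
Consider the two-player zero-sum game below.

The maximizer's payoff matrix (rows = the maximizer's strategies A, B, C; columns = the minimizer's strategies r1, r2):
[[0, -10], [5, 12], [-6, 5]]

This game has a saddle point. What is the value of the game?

5

Row minima: -10, 5, -6 → the maximizer's maximin is 5.
Column maxima: 5, 12 → the minimizer's minimax is 5.
They coincide at (B, r1), so the value is 5.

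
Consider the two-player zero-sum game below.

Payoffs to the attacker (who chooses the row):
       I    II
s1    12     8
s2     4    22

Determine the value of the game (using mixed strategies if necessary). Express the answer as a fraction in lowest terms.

116/11

Row minima are 8 and 4, so the attacker's maximin is 8; column maxima are 12 and 22, so the defender's minimax is 12. These differ, so the equilibrium is in mixed strategies.
Let the attacker play s1 with probability p. The defender is indifferent when 12p + 4(1−p) = 8p + 22(1−p), giving p = 9/11.
Let the defender play I with probability q. The attacker is indifferent when 12q + 8(1−q) = 4q + 22(1−q), giving q = 7/11.
The value is 12·(7/11) + (8)·(4/11) = 116/11.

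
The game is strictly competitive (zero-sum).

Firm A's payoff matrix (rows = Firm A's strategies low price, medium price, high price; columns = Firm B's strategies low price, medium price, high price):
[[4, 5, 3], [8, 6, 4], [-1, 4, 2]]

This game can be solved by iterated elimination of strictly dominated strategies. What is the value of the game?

Row high price is strictly dominated by row low price (4>-1, 5>4, 3>2); eliminate high price.
Row low price is strictly dominated by row medium price (8>4, 6>5, 4>3); eliminate low price.
Column low price is strictly dominated by medium price for Firm B (6<8); eliminate low price.
Column medium price is strictly dominated by high price for Firm B (4<6); eliminate medium price.
Only (medium price, high price) remains, with payoff 4.

4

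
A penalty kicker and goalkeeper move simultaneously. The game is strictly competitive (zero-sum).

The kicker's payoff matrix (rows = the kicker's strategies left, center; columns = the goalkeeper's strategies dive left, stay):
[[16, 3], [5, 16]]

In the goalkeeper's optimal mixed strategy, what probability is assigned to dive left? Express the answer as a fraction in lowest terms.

13/24

Row minima are 3 and 5, so the kicker's maximin is 5; column maxima are 16 and 16, so the goalkeeper's minimax is 16. These differ, so the equilibrium is in mixed strategies.
Let the goalkeeper play dive left with probability q. The kicker is indifferent when 16q + 3(1−q) = 5q + 16(1−q), giving q = 13/24.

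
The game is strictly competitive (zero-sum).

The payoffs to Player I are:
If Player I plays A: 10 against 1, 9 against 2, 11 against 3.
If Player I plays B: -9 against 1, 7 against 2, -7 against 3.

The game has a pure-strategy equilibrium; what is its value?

Row minima: 9, -9 → Player I's maximin is 9.
Column maxima: 10, 9, 11 → Player II's minimax is 9.
They coincide at (A, 2), so the value is 9.

9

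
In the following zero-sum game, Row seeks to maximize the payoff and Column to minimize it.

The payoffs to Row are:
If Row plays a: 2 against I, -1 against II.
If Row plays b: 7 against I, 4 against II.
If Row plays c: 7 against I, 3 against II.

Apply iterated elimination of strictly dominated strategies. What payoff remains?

4

Row a is strictly dominated by row b (7>2, 4>-1); eliminate a.
Column I is strictly dominated by II for Column (4<7, 3<7); eliminate I.
Row c is strictly dominated by row b (4>3); eliminate c.
Only (b, II) remains, with payoff 4.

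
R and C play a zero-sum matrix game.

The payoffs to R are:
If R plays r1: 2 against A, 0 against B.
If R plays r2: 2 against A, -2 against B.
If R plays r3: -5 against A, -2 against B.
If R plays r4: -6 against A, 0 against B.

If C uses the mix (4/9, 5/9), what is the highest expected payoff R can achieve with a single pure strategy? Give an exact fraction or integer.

r1: (2)·(4/9) + (0)·(5/9) = 8/9.
r2: (2)·(4/9) + (-2)·(5/9) = -2/9.
r3: (-5)·(4/9) + (-2)·(5/9) = -10/3.
r4: (-6)·(4/9) + (0)·(5/9) = -8/3.
The best pure response is r1 with expected payoff 8/9.

8/9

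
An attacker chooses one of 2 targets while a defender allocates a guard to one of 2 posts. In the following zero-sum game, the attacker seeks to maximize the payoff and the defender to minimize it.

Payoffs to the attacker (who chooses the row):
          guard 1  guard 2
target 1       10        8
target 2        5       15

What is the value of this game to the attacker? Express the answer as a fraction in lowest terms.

Row minima are 8 and 5, so the attacker's maximin is 8; column maxima are 10 and 15, so the defender's minimax is 10. These differ, so the equilibrium is in mixed strategies.
Let the attacker play target 1 with probability p. The defender is indifferent when 10p + 5(1−p) = 8p + 15(1−p), giving p = 5/6.
Let the defender play guard 1 with probability q. The attacker is indifferent when 10q + 8(1−q) = 5q + 15(1−q), giving q = 7/12.
The value is 10·(7/12) + (8)·(5/12) = 55/6.

55/6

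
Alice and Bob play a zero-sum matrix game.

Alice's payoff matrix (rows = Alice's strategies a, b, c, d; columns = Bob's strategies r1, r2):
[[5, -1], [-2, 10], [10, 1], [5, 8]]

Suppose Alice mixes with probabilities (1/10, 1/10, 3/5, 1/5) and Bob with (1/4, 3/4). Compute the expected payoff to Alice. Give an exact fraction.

83/20

Against (1/4, 3/4), each row's expected payoff is a: 1/2; b: 7; c: 13/4; d: 29/4.
Taking the (1/10, 1/10, 3/5, 1/5)-weighted average: (1/10)·(1/2) + (1/10)·(7) + (3/5)·(13/4) + (1/5)·(29/4) = 83/20.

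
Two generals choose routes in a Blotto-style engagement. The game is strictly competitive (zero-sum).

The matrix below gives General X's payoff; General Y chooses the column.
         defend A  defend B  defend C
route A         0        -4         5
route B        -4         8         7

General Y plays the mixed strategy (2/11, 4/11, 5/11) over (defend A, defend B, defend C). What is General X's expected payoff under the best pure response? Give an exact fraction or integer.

route A: (0)·(2/11) + (-4)·(4/11) + (5)·(5/11) = 9/11.
route B: (-4)·(2/11) + (8)·(4/11) + (7)·(5/11) = 59/11.
The best pure response is route B with expected payoff 59/11.

59/11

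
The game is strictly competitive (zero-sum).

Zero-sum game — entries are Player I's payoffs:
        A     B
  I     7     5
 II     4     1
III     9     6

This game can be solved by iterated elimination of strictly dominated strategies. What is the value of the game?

6

Column A is strictly dominated by B for Player II (5<7, 1<4, 6<9); eliminate A.
Row II is strictly dominated by row I (5>1); eliminate II.
Row I is strictly dominated by row III (6>5); eliminate I.
Only (III, B) remains, with payoff 6.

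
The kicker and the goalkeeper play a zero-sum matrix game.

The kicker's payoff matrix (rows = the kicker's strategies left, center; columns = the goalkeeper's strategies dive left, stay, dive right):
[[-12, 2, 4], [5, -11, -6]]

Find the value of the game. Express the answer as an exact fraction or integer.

-61/15

Column dive right is strictly dominated by stay for the goalkeeper (it gives the kicker more in every row).
The remaining 2×2 game on (left, center) × (dive left, stay) has no saddle point. Let the kicker play left with probability p; indifference gives −12p + 5(1−p) = 2p − 11(1−p), so p = 8/15.
Similarly the goalkeeper's optimal q on dive left is 13/30, and the value is -12·(13/30) + (2)·(17/30) = -61/15.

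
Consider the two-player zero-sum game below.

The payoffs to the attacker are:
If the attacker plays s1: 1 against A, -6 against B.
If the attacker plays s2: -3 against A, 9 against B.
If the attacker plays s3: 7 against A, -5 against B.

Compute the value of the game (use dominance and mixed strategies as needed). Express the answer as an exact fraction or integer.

2

Row s1 is strictly dominated by row s3, so the attacker never plays it.
The remaining 2×2 game on (s2, s3) × (A, B) has no saddle point. Let the attacker play s2 with probability p; indifference gives −3p + 7(1−p) = 9p − 5(1−p), so p = 1/2.
Similarly the defender's optimal q on A is 7/12, and the value is -3·(7/12) + (9)·(5/12) = 2.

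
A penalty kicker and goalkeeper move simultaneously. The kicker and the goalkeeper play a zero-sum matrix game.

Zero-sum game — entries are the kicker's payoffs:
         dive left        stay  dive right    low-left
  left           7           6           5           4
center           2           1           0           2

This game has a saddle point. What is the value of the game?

4

Row minima: 4, 0 → the kicker's maximin is 4.
Column maxima: 7, 6, 5, 4 → the goalkeeper's minimax is 4.
They coincide at (left, low-left), so the value is 4.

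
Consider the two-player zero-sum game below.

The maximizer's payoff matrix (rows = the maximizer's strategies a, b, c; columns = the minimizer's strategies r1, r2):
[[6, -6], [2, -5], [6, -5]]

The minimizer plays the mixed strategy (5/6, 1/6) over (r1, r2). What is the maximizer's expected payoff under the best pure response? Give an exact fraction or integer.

25/6

a: (6)·(5/6) + (-6)·(1/6) = 4.
b: (2)·(5/6) + (-5)·(1/6) = 5/6.
c: (6)·(5/6) + (-5)·(1/6) = 25/6.
The best pure response is c with expected payoff 25/6.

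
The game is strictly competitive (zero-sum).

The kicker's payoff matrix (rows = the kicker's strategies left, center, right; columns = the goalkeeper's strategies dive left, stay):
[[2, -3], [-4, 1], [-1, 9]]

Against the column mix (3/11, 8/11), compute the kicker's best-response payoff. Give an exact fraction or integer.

69/11

left: (2)·(3/11) + (-3)·(8/11) = -18/11.
center: (-4)·(3/11) + (1)·(8/11) = -4/11.
right: (-1)·(3/11) + (9)·(8/11) = 69/11.
The best pure response is right with expected payoff 69/11.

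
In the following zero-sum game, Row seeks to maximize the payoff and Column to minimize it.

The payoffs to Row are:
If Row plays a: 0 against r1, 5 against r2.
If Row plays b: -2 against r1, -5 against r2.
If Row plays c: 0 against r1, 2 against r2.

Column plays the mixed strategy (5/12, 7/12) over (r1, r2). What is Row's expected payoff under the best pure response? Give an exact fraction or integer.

a: (0)·(5/12) + (5)·(7/12) = 35/12.
b: (-2)·(5/12) + (-5)·(7/12) = -15/4.
c: (0)·(5/12) + (2)·(7/12) = 7/6.
The best pure response is a with expected payoff 35/12.

35/12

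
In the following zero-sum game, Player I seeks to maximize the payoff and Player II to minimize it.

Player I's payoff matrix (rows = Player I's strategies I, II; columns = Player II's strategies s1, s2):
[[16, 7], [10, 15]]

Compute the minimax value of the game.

85/7

Row minima are 7 and 10, so Player I's maximin is 10; column maxima are 16 and 15, so Player II's minimax is 15. These differ, so the equilibrium is in mixed strategies.
Let Player I play I with probability p. Player II is indifferent when 16p + 10(1−p) = 7p + 15(1−p), giving p = 5/14.
Let Player II play s1 with probability q. Player I is indifferent when 16q + 7(1−q) = 10q + 15(1−q), giving q = 4/7.
The value is 16·(4/7) + (7)·(3/7) = 85/7.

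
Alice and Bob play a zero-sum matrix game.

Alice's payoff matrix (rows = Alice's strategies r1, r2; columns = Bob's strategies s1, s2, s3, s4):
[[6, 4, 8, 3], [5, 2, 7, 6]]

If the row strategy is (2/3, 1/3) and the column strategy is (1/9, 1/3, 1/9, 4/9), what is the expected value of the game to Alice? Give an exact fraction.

Against (1/9, 1/3, 1/9, 4/9), each row's expected payoff is r1: 38/9; r2: 14/3.
Taking the (2/3, 1/3)-weighted average: (2/3)·(38/9) + (1/3)·(14/3) = 118/27.

118/27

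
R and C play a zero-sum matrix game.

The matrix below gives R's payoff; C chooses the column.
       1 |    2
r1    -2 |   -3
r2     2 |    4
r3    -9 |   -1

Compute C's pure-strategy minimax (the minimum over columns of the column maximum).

2

The worst case (largest entry) in each column is 1: 2, 2: 4.
The best (smallest) of these is 2.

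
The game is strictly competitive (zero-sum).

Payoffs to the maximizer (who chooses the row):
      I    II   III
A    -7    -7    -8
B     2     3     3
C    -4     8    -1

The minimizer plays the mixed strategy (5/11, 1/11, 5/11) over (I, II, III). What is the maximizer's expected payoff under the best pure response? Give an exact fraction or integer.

28/11

A: (-7)·(5/11) + (-7)·(1/11) + (-8)·(5/11) = -82/11.
B: (2)·(5/11) + (3)·(1/11) + (3)·(5/11) = 28/11.
C: (-4)·(5/11) + (8)·(1/11) + (-1)·(5/11) = -17/11.
The best pure response is B with expected payoff 28/11.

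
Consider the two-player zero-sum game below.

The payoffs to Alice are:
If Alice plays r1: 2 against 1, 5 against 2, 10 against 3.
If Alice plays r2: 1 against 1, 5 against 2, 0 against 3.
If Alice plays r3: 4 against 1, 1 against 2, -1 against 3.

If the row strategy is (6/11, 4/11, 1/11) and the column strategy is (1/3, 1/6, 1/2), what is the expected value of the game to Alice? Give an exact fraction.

Against (1/3, 1/6, 1/2), each row's expected payoff is r1: 13/2; r2: 7/6; r3: 1.
Taking the (6/11, 4/11, 1/11)-weighted average: (6/11)·(13/2) + (4/11)·(7/6) + (1/11)·(1) = 134/33.

134/33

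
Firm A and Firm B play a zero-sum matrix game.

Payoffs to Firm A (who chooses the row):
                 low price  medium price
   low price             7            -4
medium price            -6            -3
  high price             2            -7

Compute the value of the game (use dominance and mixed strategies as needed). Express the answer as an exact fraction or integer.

Row high price is strictly dominated by row low price, so Firm A never plays it.
The remaining 2×2 game on (low price, medium price) × (low price, medium price) has no saddle point. Let Firm A play low price with probability p; indifference gives 7p − 6(1−p) = −4p − 3(1−p), so p = 3/14.
Similarly Firm B's optimal q on low price is 1/14, and the value is 7·(1/14) + (-4)·(13/14) = -45/14.

-45/14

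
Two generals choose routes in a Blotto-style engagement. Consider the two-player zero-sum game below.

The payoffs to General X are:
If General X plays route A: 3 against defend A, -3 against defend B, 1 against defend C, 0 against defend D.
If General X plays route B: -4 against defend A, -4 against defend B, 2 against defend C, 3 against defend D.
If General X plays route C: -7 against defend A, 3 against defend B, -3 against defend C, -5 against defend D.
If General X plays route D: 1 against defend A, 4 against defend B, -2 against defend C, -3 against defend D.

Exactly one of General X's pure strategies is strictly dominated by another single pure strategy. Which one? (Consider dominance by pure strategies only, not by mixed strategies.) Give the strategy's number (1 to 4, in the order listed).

3

Compare route C with route D: 1 > -7, 4 > 3, -2 > -3, -3 > -5.
So route D strictly dominates route C for General X; route C is strictly dominated.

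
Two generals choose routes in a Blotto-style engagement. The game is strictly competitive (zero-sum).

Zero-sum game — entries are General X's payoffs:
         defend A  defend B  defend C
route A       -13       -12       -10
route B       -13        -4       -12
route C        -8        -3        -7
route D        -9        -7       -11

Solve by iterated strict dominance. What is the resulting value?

Row route D is strictly dominated by row route C (-8>-9, -3>-7, -7>-11); eliminate route D.
Row route A is strictly dominated by row route C (-8>-13, -3>-12, -7>-10); eliminate route A.
Row route B is strictly dominated by row route C (-8>-13, -3>-4, -7>-12); eliminate route B.
Column defend C is strictly dominated by defend A for General Y (-8<-7); eliminate defend C.
Column defend B is strictly dominated by defend A for General Y (-8<-3); eliminate defend B.
Only (route C, defend A) remains, with payoff -8.

-8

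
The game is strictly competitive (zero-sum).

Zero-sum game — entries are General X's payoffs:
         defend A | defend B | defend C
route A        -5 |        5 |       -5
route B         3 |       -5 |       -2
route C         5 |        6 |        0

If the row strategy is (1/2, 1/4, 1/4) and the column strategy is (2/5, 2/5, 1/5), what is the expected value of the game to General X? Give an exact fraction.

Against (2/5, 2/5, 1/5), each row's expected payoff is route A: -1; route B: -6/5; route C: 22/5.
Taking the (1/2, 1/4, 1/4)-weighted average: (1/2)·(-1) + (1/4)·(-6/5) + (1/4)·(22/5) = 3/10.

3/10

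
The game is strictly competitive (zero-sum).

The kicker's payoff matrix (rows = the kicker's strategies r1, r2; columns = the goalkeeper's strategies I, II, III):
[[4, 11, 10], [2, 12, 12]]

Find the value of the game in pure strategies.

Row minima: 4, 2 → the kicker's maximin is 4.
Column maxima: 4, 12, 12 → the goalkeeper's minimax is 4.
They coincide at (r1, I), so the value is 4.

4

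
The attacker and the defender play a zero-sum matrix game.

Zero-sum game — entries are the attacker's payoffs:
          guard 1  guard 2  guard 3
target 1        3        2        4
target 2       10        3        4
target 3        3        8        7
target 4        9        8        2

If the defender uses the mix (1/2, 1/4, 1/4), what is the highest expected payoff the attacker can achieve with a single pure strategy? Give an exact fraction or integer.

target 1: (3)·(1/2) + (2)·(1/4) + (4)·(1/4) = 3.
target 2: (10)·(1/2) + (3)·(1/4) + (4)·(1/4) = 27/4.
target 3: (3)·(1/2) + (8)·(1/4) + (7)·(1/4) = 21/4.
target 4: (9)·(1/2) + (8)·(1/4) + (2)·(1/4) = 7.
The best pure response is target 4 with expected payoff 7.

7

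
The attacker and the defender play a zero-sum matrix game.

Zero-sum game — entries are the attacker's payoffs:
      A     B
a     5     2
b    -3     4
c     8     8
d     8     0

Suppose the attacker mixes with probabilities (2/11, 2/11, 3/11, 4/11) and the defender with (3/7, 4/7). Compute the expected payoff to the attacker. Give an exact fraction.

Against (3/7, 4/7), each row's expected payoff is a: 23/7; b: 1; c: 8; d: 24/7.
Taking the (2/11, 2/11, 3/11, 4/11)-weighted average: (2/11)·(23/7) + (2/11)·(1) + (3/11)·(8) + (4/11)·(24/7) = 324/77.

324/77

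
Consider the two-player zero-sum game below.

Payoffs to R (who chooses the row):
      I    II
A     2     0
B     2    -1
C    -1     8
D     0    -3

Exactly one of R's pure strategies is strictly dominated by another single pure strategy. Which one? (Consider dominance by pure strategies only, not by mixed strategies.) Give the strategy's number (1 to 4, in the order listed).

4

Compare D with A: 2 > 0, 0 > -3.
So A strictly dominates D for R; D is strictly dominated.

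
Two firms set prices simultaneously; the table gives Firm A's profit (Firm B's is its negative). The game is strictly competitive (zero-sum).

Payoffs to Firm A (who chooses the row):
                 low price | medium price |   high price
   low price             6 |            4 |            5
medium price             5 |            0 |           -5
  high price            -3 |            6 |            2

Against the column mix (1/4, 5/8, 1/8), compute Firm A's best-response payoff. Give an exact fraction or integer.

37/8

low price: (6)·(1/4) + (4)·(5/8) + (5)·(1/8) = 37/8.
medium price: (5)·(1/4) + (0)·(5/8) + (-5)·(1/8) = 5/8.
high price: (-3)·(1/4) + (6)·(5/8) + (2)·(1/8) = 13/4.
The best pure response is low price with expected payoff 37/8.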